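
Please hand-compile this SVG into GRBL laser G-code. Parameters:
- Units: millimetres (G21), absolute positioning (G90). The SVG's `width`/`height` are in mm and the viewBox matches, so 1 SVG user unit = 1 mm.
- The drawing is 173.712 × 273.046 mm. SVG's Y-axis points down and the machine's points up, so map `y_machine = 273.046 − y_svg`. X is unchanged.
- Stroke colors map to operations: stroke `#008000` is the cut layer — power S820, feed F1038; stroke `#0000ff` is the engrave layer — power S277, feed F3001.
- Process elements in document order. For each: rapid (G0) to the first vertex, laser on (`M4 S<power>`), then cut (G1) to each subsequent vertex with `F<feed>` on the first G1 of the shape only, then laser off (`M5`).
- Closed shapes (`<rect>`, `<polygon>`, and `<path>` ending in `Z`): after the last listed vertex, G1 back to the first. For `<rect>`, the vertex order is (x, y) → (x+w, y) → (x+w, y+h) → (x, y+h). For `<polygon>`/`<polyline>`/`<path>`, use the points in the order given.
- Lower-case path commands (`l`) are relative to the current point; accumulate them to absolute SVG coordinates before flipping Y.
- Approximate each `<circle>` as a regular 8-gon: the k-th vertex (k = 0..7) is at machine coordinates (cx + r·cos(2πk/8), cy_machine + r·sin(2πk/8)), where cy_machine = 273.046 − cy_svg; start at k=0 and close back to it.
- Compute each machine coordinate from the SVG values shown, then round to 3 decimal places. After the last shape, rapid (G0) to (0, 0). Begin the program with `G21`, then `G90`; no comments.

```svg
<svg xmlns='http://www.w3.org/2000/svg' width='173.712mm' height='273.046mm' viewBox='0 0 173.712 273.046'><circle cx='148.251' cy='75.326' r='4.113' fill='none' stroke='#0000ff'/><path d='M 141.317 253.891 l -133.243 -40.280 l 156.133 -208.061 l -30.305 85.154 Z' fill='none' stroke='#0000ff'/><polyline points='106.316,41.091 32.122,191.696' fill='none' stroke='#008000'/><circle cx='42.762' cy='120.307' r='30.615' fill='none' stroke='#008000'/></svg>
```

Since the viewBox matches the mm dimensions, user units are millimetres directly. The only transform is the Y-flip y_m = 273.046 − y_svg.

Shape 1 is a circle drawn with `<circle>`. Its stroke #0000ff means engrave at S277, F3001. After flipping Y the toolpath is (152.364,197.720) → (151.159,200.628) → (148.251,201.833) → (145.343,200.628) → (144.138,197.720) → (145.343,194.812) → (148.251,193.607) → (151.159,194.812) → (152.364,197.720), returning to the start.

Shape 2 is a closed polygon drawn with `<path>`. Its stroke #0000ff means engrave at S277, F3001. After flipping Y the toolpath is (141.317,19.155) → (8.074,59.435) → (164.207,267.496) → (133.902,182.342) → (141.317,19.155), returning to the start.

Shape 3 is a line segment drawn with `<polyline>`. Its stroke #008000 means cut at S820, F1038. After flipping Y the toolpath is (106.316,231.955) → (32.122,81.350).

Shape 4 is a circle drawn with `<circle>`. Its stroke #008000 means cut at S820, F1038. After flipping Y the toolpath is (73.377,152.739) → (64.410,174.387) → (42.762,183.354) → (21.114,174.387) → (12.147,152.739) → (21.114,131.091) → (42.762,122.124) → (64.410,131.091) → (73.377,152.739), returning to the start.

G21
G90
G0 X152.364 Y197.720
M4 S277
G1 X151.159 Y200.628 F3001
G1 X148.251 Y201.833
G1 X145.343 Y200.628
G1 X144.138 Y197.720
G1 X145.343 Y194.812
G1 X148.251 Y193.607
G1 X151.159 Y194.812
G1 X152.364 Y197.720
M5
G0 X141.317 Y19.155
M4 S277
G1 X8.074 Y59.435 F3001
G1 X164.207 Y267.496
G1 X133.902 Y182.342
G1 X141.317 Y19.155
M5
G0 X106.316 Y231.955
M4 S820
G1 X32.122 Y81.350 F1038
M5
G0 X73.377 Y152.739
M4 S820
G1 X64.410 Y174.387 F1038
G1 X42.762 Y183.354
G1 X21.114 Y174.387
G1 X12.147 Y152.739
G1 X21.114 Y131.091
G1 X42.762 Y122.124
G1 X64.410 Y131.091
G1 X73.377 Y152.739
M5
G0 X0.000 Y0.000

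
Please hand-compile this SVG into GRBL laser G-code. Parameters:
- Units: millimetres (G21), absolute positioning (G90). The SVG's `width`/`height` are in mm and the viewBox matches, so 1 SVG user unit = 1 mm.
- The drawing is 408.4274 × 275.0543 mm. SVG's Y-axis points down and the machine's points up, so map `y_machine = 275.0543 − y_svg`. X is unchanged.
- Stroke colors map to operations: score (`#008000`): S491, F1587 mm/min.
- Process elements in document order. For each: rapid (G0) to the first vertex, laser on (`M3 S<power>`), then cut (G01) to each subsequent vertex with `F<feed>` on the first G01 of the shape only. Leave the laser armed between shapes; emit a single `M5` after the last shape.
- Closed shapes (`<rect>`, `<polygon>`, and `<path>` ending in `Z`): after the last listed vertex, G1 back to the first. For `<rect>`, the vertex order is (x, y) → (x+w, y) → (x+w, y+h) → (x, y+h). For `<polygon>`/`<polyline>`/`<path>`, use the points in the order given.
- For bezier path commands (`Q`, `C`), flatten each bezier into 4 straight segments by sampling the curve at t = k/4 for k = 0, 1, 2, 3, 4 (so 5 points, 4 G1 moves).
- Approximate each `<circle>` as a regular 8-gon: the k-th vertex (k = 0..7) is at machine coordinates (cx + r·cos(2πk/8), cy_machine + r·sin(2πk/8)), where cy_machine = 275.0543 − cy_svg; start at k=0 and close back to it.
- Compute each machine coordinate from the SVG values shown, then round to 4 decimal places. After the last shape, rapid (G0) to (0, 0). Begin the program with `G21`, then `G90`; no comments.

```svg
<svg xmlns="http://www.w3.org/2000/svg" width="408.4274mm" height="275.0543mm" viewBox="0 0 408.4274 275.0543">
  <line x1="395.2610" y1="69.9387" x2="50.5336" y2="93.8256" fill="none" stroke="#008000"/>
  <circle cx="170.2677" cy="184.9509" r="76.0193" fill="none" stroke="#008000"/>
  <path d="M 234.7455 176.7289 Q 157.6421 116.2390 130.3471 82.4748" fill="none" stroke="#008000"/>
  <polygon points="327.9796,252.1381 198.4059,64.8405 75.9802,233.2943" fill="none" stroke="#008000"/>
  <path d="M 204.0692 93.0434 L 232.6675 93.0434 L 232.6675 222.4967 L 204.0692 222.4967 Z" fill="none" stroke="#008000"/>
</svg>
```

viewBox `0 0 408.4274 275.0543` with mm width/height → 1 unit = 1 mm. Flip: y_m = 275.0543 − y_svg.

**Shape 1** — `<line>` line segment, stroke `#008000` → score (S491, F1587). Machine vertices: (395.2610,205.1156) → (50.5336,181.2287). Open path.

**Shape 2** — `<circle>` circle, stroke `#008000` → score (S491, F1587). Machine vertices: (246.2870,90.1034) → (224.0215,143.8572) → (170.2677,166.1227) → (116.5139,143.8572) → (94.2484,90.1034) → (116.5139,36.3496) → (170.2677,14.0841) → (224.0215,36.3496) → (246.2870,90.1034). Closed: final G1 returns to the first vertex.

**Shape 3** — `<path>` quadratic bezier, stroke `#008000` → score (S491, F1587). Control points (SVG): P0=(234.7455,176.7289), P1=(157.6421,116.2390), P2=(130.3471,82.4748); sampled at t=k/4. Machine vertices: (234.7455,98.3254) → (199.3068,126.9000) → (170.0942,152.1339) → (147.1076,174.0270) → (130.3471,192.5795). Open path.

**Shape 4** — `<polygon>` closed polygon, stroke `#008000` → score (S491, F1587). Machine vertices: (327.9796,22.9162) → (198.4059,210.2138) → (75.9802,41.7600) → (327.9796,22.9162). Closed: final G1 returns to the first vertex.

**Shape 5** — `<path>` rectangle, stroke `#008000` → score (S491, F1587). Machine vertices: (204.0692,182.0109) → (232.6675,182.0109) → (232.6675,52.5576) → (204.0692,52.5576) → (204.0692,182.0109). Closed: final G1 returns to the first vertex.

G21
G90
G0 X395.2610 Y205.1156
M3 S491
G01 X50.5336 Y181.2287 F1587
G0 X246.2870 Y90.1034
M3 S491
G01 X224.0215 Y143.8572 F1587
G01 X170.2677 Y166.1227
G01 X116.5139 Y143.8572
G01 X94.2484 Y90.1034
G01 X116.5139 Y36.3496
G01 X170.2677 Y14.0841
G01 X224.0215 Y36.3496
G01 X246.2870 Y90.1034
G0 X234.7455 Y98.3254
M3 S491
G01 X199.3068 Y126.9000 F1587
G01 X170.0942 Y152.1339
G01 X147.1076 Y174.0270
G01 X130.3471 Y192.5795
G0 X327.9796 Y22.9162
M3 S491
G01 X198.4059 Y210.2138 F1587
G01 X75.9802 Y41.7600
G01 X327.9796 Y22.9162
G0 X204.0692 Y182.0109
M3 S491
G01 X232.6675 Y182.0109 F1587
G01 X232.6675 Y52.5576
G01 X204.0692 Y52.5576
G01 X204.0692 Y182.0109
M5
G0 X0.0000 Y0.0000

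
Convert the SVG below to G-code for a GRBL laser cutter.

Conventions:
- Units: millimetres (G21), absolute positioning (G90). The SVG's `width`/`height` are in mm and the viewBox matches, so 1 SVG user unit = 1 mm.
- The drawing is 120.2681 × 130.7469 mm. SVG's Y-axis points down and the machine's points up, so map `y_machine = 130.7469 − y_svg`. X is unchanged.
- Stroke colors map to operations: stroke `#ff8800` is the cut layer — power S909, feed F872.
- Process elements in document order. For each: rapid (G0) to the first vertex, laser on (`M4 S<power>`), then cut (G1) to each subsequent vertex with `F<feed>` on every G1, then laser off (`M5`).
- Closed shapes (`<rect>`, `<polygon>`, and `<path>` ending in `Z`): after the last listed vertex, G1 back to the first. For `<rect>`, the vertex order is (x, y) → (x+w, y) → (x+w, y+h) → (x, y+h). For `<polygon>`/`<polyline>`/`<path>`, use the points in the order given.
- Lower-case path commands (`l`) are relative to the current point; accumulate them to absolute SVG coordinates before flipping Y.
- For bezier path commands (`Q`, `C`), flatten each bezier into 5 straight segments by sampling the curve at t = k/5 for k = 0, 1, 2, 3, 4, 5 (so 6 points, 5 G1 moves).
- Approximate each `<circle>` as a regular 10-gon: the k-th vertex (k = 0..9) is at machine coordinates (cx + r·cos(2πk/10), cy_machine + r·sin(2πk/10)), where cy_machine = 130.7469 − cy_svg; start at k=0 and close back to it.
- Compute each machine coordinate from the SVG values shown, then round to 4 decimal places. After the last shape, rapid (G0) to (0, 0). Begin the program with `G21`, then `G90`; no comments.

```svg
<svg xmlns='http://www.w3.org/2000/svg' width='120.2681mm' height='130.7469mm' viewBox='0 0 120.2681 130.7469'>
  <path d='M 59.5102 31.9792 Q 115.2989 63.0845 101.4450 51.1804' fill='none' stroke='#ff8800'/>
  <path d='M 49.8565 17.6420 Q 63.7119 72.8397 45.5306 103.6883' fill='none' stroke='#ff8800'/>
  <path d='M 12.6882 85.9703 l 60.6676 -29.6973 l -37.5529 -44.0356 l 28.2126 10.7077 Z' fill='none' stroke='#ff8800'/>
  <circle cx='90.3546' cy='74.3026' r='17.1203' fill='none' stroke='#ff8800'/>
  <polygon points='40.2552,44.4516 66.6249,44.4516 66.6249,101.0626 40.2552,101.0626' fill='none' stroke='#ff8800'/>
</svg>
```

viewBox `0 0 120.2681 130.7469` with mm width/height → 1 unit = 1 mm. Flip: y_m = 130.7469 − y_svg.

**Shape 1** — `<path>` quadratic bezier, stroke `#ff8800` → cut (S909, F872). Control points (SVG): P0=(59.5102,31.9792), P1=(115.2989,63.0845), P2=(101.4450,51.1804); sampled at t=k/5. Machine vertices: (59.5102,98.7677) → (79.0400,88.0460) → (92.9983,80.7650) → (101.3853,76.9247) → (104.2009,76.5252) → (101.4450,79.5665). Open path.

**Shape 2** — `<path>` quadratic bezier, stroke `#ff8800` → cut (S909, F872). Control points (SVG): P0=(49.8565,17.6420), P1=(63.7119,72.8397), P2=(45.5306,103.6883); sampled at t=k/5. Machine vertices: (49.8565,113.1049) → (54.1172,91.9998) → (55.8149,72.8426) → (54.9498,55.6333) → (51.5217,40.3720) → (45.5306,27.0586). Open path.

**Shape 3** — `<path>` closed polygon, stroke `#ff8800` → cut (S909, F872). Machine vertices: (12.6882,44.7766) → (73.3558,74.4739) → (35.8029,118.5095) → (64.0155,107.8018) → (12.6882,44.7766). Closed: final G1 returns to the first vertex.

**Shape 4** — `<circle>` circle, stroke `#ff8800` → cut (S909, F872). Machine vertices: (107.4749,56.4443) → (104.2052,66.5074) → (95.6451,72.7267) → (85.0641,72.7267) → (76.5040,66.5074) → (73.2343,56.4443) → (76.5040,46.3812) → (85.0641,40.1619) → (95.6451,40.1619) → (104.2052,46.3812) → (107.4749,56.4443). Closed: final G1 returns to the first vertex.

**Shape 5** — `<polygon>` rectangle, stroke `#ff8800` → cut (S909, F872). Machine vertices: (40.2552,86.2953) → (66.6249,86.2953) → (66.6249,29.6843) → (40.2552,29.6843) → (40.2552,86.2953). Closed: final G1 returns to the first vertex.

G21
G90
G0 X59.5102 Y98.7677
M4 S909
G1 X79.0400 Y88.0460 F872
G1 X92.9983 Y80.7650 F872
G1 X101.3853 Y76.9247 F872
G1 X104.2009 Y76.5252 F872
G1 X101.4450 Y79.5665 F872
M5
G0 X49.8565 Y113.1049
M4 S909
G1 X54.1172 Y91.9998 F872
G1 X55.8149 Y72.8426 F872
G1 X54.9498 Y55.6333 F872
G1 X51.5217 Y40.3720 F872
G1 X45.5306 Y27.0586 F872
M5
G0 X12.6882 Y44.7766
M4 S909
G1 X73.3558 Y74.4739 F872
G1 X35.8029 Y118.5095 F872
G1 X64.0155 Y107.8018 F872
G1 X12.6882 Y44.7766 F872
M5
G0 X107.4749 Y56.4443
M4 S909
G1 X104.2052 Y66.5074 F872
G1 X95.6451 Y72.7267 F872
G1 X85.0641 Y72.7267 F872
G1 X76.5040 Y66.5074 F872
G1 X73.2343 Y56.4443 F872
G1 X76.5040 Y46.3812 F872
G1 X85.0641 Y40.1619 F872
G1 X95.6451 Y40.1619 F872
G1 X104.2052 Y46.3812 F872
G1 X107.4749 Y56.4443 F872
M5
G0 X40.2552 Y86.2953
M4 S909
G1 X66.6249 Y86.2953 F872
G1 X66.6249 Y29.6843 F872
G1 X40.2552 Y29.6843 F872
G1 X40.2552 Y86.2953 F872
M5
G0 X0.0000 Y0.0000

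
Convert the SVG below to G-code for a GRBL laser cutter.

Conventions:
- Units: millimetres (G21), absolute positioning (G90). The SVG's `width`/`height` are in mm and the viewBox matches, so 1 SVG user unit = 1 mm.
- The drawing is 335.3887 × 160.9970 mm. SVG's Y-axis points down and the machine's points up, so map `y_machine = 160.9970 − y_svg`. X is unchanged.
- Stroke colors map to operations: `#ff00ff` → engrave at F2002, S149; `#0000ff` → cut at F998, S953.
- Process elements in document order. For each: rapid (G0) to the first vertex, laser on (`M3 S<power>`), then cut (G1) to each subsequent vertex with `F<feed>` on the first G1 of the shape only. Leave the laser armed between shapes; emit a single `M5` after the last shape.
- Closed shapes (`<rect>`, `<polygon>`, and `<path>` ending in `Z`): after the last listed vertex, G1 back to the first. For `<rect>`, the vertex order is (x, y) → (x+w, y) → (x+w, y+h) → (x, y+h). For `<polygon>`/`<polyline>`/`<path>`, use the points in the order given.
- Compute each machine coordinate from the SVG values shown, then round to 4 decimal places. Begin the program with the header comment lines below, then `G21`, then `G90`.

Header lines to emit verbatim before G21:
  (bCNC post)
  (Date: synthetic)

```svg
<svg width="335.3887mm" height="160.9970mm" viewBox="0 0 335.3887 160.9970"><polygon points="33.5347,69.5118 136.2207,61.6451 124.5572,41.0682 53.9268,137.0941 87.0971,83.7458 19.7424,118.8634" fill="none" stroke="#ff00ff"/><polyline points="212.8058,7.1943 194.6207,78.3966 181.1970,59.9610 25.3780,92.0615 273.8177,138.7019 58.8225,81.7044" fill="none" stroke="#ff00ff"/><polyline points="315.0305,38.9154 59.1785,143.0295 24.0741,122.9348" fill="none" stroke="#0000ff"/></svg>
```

(bCNC post)
(Date: synthetic)
G21
G90
G0 X33.5347 Y91.4852
M3 S149
G1 X136.2207 Y99.3519 F2002
G1 X124.5572 Y119.9288
G1 X53.9268 Y23.9029
G1 X87.0971 Y77.2512
G1 X19.7424 Y42.1336
G1 X33.5347 Y91.4852
G0 X212.8058 Y153.8027
M3 S149
G1 X194.6207 Y82.6004 F2002
G1 X181.1970 Y101.0360
G1 X25.3780 Y68.9355
G1 X273.8177 Y22.2951
G1 X58.8225 Y79.2926
G0 X315.0305 Y122.0816
M3 S953
G1 X59.1785 Y17.9675 F998
G1 X24.0741 Y38.0622
M5

1 u = 1 mm; y_m = 160.9970 − y.

[1] `<polygon>` closed polygon, #ff00ff→engrave S149 F2002: (33.5347,91.4852) → (136.2207,99.3519) → (124.5572,119.9288) → (53.9268,23.9029) → (87.0971,77.2512) → (19.7424,42.1336) → (33.5347,91.4852) (closed)

[2] `<polyline>` open polyline, #ff00ff→engrave S149 F2002: (212.8058,153.8027) → (194.6207,82.6004) → (181.1970,101.0360) → (25.3780,68.9355) → (273.8177,22.2951) → (58.8225,79.2926)

[3] `<polyline>` open polyline, #0000ff→cut S953 F998: (315.0305,122.0816) → (59.1785,17.9675) → (24.0741,38.0622)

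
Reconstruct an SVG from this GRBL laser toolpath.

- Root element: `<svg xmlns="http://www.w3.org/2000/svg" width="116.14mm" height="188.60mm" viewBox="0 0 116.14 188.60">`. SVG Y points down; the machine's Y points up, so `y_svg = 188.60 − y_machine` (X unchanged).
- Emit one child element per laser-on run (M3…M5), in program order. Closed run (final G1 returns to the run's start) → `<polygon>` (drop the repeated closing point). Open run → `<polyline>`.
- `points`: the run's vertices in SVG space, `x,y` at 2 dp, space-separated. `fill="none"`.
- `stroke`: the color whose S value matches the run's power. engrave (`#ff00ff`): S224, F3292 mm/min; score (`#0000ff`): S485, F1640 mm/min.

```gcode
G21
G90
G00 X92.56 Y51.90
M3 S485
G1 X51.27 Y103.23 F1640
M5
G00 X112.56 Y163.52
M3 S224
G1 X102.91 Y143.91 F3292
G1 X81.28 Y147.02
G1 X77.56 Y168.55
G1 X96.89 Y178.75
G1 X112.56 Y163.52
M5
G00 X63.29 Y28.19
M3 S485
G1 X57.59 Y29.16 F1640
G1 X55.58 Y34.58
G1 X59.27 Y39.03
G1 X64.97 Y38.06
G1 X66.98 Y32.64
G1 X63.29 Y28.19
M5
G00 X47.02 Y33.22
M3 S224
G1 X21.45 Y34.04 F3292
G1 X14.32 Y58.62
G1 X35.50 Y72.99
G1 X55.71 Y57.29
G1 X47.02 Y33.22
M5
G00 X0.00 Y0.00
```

Each laser-on run becomes one SVG element. Flip Y back into SVG space with y_svg = 188.60 − y_machine.

Run 1: power S485 maps to stroke `#0000ff` (score). The run is open, so emit a `<polyline>` with points (Y-flipped): 92.56,136.70 51.27,85.37.

Run 2: S224 ⇒ engrave layer `#ff00ff`. The run returns to its start, so emit a `<polygon>` with points (Y-flipped): 112.56,25.08 102.91,44.69 81.28,41.58 77.56,20.05 96.89,9.85.

Run 3: S485 ⇒ score layer `#0000ff`. The run returns to its start, so emit a `<polygon>` with points (Y-flipped): 63.29,160.41 57.59,159.44 55.58,154.02 59.27,149.57 64.97,150.54 66.98,155.96.

Run 4: power S224 maps to stroke `#ff00ff` (engrave). The run returns to its start, so emit a `<polygon>` with points (Y-flipped): 47.02,155.38 21.45,154.56 14.32,129.98 35.50,115.61 55.71,131.31.

<svg xmlns="http://www.w3.org/2000/svg" width="116.14mm" height="188.60mm" viewBox="0 0 116.14 188.60">
  <polyline points="92.56,136.70 51.27,85.37" fill="none" stroke="#0000ff"/>
  <polygon points="112.56,25.08 102.91,44.69 81.28,41.58 77.56,20.05 96.89,9.85" fill="none" stroke="#ff00ff"/>
  <polygon points="63.29,160.41 57.59,159.44 55.58,154.02 59.27,149.57 64.97,150.54 66.98,155.96" fill="none" stroke="#0000ff"/>
  <polygon points="47.02,155.38 21.45,154.56 14.32,129.98 35.50,115.61 55.71,131.31" fill="none" stroke="#ff00ff"/>
</svg>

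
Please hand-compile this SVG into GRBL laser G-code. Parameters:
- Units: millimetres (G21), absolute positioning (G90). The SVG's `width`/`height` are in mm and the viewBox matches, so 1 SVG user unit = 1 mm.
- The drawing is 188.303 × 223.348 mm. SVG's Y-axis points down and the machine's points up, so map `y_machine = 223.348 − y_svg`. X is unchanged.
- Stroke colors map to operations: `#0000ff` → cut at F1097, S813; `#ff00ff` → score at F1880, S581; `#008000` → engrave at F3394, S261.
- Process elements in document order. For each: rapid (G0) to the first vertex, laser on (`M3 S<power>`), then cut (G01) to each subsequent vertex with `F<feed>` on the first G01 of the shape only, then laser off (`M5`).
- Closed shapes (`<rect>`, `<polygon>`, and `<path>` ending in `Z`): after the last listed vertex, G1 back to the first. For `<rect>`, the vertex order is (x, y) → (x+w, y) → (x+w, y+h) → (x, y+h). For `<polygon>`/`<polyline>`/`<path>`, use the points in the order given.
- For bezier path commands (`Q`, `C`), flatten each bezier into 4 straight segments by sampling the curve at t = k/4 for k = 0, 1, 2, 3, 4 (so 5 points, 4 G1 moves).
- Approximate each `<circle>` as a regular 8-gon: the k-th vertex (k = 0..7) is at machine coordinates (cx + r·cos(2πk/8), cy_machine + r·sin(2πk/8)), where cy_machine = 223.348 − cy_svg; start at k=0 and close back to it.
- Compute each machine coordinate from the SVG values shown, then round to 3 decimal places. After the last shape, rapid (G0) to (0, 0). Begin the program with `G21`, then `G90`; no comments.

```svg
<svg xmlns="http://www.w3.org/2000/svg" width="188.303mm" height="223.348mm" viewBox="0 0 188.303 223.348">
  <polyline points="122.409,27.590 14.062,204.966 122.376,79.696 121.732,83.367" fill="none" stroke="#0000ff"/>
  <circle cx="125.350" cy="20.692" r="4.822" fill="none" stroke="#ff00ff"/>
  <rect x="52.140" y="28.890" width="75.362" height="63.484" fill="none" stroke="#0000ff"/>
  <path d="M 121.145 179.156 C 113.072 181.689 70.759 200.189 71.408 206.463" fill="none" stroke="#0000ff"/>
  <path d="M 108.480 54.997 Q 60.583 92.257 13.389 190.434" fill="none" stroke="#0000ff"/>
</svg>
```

viewBox `0 0 188.303 223.348` with mm width/height → 1 unit = 1 mm. Flip: y_m = 223.348 − y_svg.

**Shape 1** — `<polyline>` open polyline, stroke `#0000ff` → cut (S813, F1097). Machine vertices: (122.409,195.758) → (14.062,18.382) → (122.376,143.652) → (121.732,139.981). Open path.

**Shape 2** — `<circle>` circle, stroke `#ff00ff` → score (S581, F1880). Machine vertices: (130.172,202.656) → (128.760,206.066) → (125.350,207.478) → (121.940,206.066) → (120.528,202.656) → (121.940,199.246) → (125.350,197.834) → (128.760,199.246) → (130.172,202.656). Closed: final G1 returns to the first vertex.

**Shape 3** — `<rect>` rectangle, stroke `#0000ff` → cut (S813, F1097). Machine vertices: (52.140,194.458) → (127.502,194.458) → (127.502,130.974) → (52.140,130.974) → (52.140,194.458). Closed: final G1 returns to the first vertex.

**Shape 4** — `<path>` cubic bezier, stroke `#0000ff` → cut (S813, F1097). Control points (SVG): P0=(121.145,179.156), P1=(113.072,181.689), P2=(70.759,200.189), P3=(71.408,206.463); sampled at t=k/4. Machine vertices: (121.145,44.192) → (109.877,39.739) → (93.006,31.941) → (77.770,23.442) → (71.408,16.885). Open path.

**Shape 5** — `<path>` quadratic bezier, stroke `#0000ff` → cut (S813, F1097). Control points (SVG): P0=(108.480,54.997), P1=(60.583,92.257), P2=(13.389,190.434); sampled at t=k/4. Machine vertices: (108.480,168.351) → (84.575,145.914) → (60.759,115.862) → (37.030,78.195) → (13.389,32.914). Open path.

G21
G90
G0 X122.409 Y195.758
M3 S813
G01 X14.062 Y18.382 F1097
G01 X122.376 Y143.652
G01 X121.732 Y139.981
M5
G0 X130.172 Y202.656
M3 S581
G01 X128.760 Y206.066 F1880
G01 X125.350 Y207.478
G01 X121.940 Y206.066
G01 X120.528 Y202.656
G01 X121.940 Y199.246
G01 X125.350 Y197.834
G01 X128.760 Y199.246
G01 X130.172 Y202.656
M5
G0 X52.140 Y194.458
M3 S813
G01 X127.502 Y194.458 F1097
G01 X127.502 Y130.974
G01 X52.140 Y130.974
G01 X52.140 Y194.458
M5
G0 X121.145 Y44.192
M3 S813
G01 X109.877 Y39.739 F1097
G01 X93.006 Y31.941
G01 X77.770 Y23.442
G01 X71.408 Y16.885
M5
G0 X108.480 Y168.351
M3 S813
G01 X84.575 Y145.914 F1097
G01 X60.759 Y115.862
G01 X37.030 Y78.195
G01 X13.389 Y32.914
M5
G0 X0.000 Y0.000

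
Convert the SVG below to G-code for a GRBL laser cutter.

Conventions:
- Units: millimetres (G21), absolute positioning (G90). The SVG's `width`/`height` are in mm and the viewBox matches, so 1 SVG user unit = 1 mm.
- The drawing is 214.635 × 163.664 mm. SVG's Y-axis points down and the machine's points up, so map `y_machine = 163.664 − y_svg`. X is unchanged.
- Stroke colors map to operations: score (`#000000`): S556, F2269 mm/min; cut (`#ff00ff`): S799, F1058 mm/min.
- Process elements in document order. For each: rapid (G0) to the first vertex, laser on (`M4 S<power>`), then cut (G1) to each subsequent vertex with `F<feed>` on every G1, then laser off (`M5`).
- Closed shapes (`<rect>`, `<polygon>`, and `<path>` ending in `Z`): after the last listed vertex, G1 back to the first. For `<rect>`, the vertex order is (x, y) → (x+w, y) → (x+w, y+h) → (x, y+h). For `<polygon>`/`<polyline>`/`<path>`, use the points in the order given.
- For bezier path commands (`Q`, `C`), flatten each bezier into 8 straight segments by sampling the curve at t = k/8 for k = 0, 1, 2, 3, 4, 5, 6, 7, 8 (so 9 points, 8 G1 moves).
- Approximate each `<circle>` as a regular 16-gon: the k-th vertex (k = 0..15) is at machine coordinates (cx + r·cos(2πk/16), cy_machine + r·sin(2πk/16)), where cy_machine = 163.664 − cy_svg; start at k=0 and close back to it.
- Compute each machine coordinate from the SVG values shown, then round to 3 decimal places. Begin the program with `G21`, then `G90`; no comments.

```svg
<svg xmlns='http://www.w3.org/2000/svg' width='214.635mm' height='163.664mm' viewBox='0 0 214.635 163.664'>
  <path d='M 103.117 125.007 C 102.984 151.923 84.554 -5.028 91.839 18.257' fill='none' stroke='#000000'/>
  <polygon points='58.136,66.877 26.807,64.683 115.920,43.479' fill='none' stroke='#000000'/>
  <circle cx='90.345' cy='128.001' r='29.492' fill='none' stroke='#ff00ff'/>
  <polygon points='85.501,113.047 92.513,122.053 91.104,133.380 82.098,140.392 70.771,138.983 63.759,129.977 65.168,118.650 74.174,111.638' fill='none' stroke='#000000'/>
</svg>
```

G21
G90
G0 X103.117 Y38.657
M4 S556
G1 X102.295 Y36.471 F2269
G1 X100.274 Y47.256 F2269
G1 X97.569 Y66.745 F2269
G1 X94.696 Y90.670 F2269
G1 X92.171 Y114.766 F2269
G1 X90.509 Y134.766 F2269
G1 X90.227 Y146.401 F2269
G1 X91.839 Y145.407 F2269
M5
G0 X58.136 Y96.787
M4 S556
G1 X26.807 Y98.981 F2269
G1 X115.920 Y120.185 F2269
G1 X58.136 Y96.787 F2269
M5
G0 X119.837 Y35.663
M4 S799
G1 X117.592 Y46.949 F1058
G1 X111.199 Y56.517 F1058
G1 X101.631 Y62.910 F1058
G1 X90.345 Y65.155 F1058
G1 X79.059 Y62.910 F1058
G1 X69.491 Y56.517 F1058
G1 X63.098 Y46.949 F1058
G1 X60.853 Y35.663 F1058
G1 X63.098 Y24.377 F1058
G1 X69.491 Y14.809 F1058
G1 X79.059 Y8.416 F1058
G1 X90.345 Y6.171 F1058
G1 X101.631 Y8.416 F1058
G1 X111.199 Y14.809 F1058
G1 X117.592 Y24.377 F1058
G1 X119.837 Y35.663 F1058
M5
G0 X85.501 Y50.617
M4 S556
G1 X92.513 Y41.611 F2269
G1 X91.104 Y30.284 F2269
G1 X82.098 Y23.272 F2269
G1 X70.771 Y24.681 F2269
G1 X63.759 Y33.687 F2269
G1 X65.168 Y45.014 F2269
G1 X74.174 Y52.026 F2269
G1 X85.501 Y50.617 F2269
M5

Since the viewBox matches the mm dimensions, user units are millimetres directly. The only transform is the Y-flip y_m = 163.664 − y_svg.

Shape 1 is a cubic bezier drawn with `<path>`. Its stroke #000000 means score at S556, F2269. After flipping Y the toolpath is (103.117,38.657) → (102.295,36.471) → (100.274,47.256) → (97.569,66.745) → (94.696,90.670) → (92.171,114.766) → (90.509,134.766) → (90.227,146.401) → (91.839,145.407).

Shape 2 is a closed polygon drawn with `<polygon>`. Its stroke #000000 means score at S556, F2269. After flipping Y the toolpath is (58.136,96.787) → (26.807,98.981) → (115.920,120.185) → (58.136,96.787), returning to the start.

Shape 3 is a circle drawn with `<circle>`. Its stroke #ff00ff means cut at S799, F1058. After flipping Y the toolpath is (119.837,35.663) → (117.592,46.949) → (111.199,56.517) → (101.631,62.910) → (90.345,65.155) → (79.059,62.910) → (69.491,56.517) → (63.098,46.949) → (60.853,35.663) → (63.098,24.377) → (69.491,14.809) → (79.059,8.416) → (90.345,6.171) → (101.631,8.416) → (111.199,14.809) → (117.592,24.377) → (119.837,35.663), returning to the start.

Shape 4 is a regular polygon drawn with `<polygon>`. Its stroke #000000 means score at S556, F2269. After flipping Y the toolpath is (85.501,50.617) → (92.513,41.611) → (91.104,30.284) → (82.098,23.272) → (70.771,24.681) → (63.759,33.687) → (65.168,45.014) → (74.174,52.026) → (85.501,50.617), returning to the start.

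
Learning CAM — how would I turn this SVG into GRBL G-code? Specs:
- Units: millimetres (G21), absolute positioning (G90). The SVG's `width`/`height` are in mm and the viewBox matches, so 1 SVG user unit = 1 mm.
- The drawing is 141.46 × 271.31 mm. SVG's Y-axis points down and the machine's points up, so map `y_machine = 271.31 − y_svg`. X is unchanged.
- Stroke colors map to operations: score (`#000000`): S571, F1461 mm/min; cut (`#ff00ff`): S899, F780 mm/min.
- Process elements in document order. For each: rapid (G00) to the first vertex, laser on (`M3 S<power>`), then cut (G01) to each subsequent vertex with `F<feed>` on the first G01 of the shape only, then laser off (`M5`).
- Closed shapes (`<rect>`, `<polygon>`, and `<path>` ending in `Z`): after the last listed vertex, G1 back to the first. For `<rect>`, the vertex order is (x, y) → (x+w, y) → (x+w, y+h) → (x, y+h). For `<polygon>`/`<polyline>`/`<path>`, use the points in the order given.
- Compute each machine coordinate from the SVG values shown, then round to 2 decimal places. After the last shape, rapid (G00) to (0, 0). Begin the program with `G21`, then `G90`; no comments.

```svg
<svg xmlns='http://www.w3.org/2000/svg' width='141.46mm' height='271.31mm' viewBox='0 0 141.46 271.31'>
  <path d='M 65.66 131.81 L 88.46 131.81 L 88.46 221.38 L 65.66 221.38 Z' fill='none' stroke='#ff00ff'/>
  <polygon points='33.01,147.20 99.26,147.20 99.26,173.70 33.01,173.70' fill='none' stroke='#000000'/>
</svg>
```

Since the viewBox matches the mm dimensions, user units are millimetres directly. The only transform is the Y-flip y_m = 271.31 − y_svg.

Shape 1 is a rectangle drawn with `<path>`. Its stroke #ff00ff means cut at S899, F780. After flipping Y the toolpath is (65.66,139.50) → (88.46,139.50) → (88.46,49.93) → (65.66,49.93) → (65.66,139.50), returning to the start.

Shape 2 is a rectangle drawn with `<polygon>`. Its stroke #000000 means score at S571, F1461. After flipping Y the toolpath is (33.01,124.11) → (99.26,124.11) → (99.26,97.61) → (33.01,97.61) → (33.01,124.11), returning to the start.

G21
G90
G00 X65.66 Y139.50
M3 S899
G01 X88.46 Y139.50 F780
G01 X88.46 Y49.93
G01 X65.66 Y49.93
G01 X65.66 Y139.50
M5
G00 X33.01 Y124.11
M3 S571
G01 X99.26 Y124.11 F1461
G01 X99.26 Y97.61
G01 X33.01 Y97.61
G01 X33.01 Y124.11
M5
G00 X0.00 Y0.00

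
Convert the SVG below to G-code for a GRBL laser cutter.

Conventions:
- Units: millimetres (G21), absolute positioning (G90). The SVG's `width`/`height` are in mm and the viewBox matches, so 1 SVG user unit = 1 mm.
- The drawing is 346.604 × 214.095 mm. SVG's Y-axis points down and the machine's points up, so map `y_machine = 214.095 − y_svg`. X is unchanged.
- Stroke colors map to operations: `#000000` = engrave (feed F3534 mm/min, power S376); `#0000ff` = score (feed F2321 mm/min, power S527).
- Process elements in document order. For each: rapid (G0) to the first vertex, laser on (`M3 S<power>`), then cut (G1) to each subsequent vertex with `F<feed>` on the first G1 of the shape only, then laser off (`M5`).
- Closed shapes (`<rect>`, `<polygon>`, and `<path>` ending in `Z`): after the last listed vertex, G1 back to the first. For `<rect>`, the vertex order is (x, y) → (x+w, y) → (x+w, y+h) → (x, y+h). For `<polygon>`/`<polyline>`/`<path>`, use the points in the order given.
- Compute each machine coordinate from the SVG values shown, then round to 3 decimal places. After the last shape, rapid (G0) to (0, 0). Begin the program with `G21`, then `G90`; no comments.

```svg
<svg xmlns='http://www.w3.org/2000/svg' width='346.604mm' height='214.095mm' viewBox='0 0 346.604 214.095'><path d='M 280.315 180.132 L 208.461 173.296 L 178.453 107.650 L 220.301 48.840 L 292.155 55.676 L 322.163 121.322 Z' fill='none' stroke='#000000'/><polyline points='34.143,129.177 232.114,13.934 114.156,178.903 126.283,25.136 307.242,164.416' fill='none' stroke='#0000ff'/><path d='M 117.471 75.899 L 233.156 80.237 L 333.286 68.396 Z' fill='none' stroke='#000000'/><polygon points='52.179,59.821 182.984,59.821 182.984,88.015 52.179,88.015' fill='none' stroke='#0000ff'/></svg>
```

viewBox `0 0 346.604 214.095` with mm width/height → 1 unit = 1 mm. Flip: y_m = 214.095 − y_svg.

**Shape 1** — `<path>` regular polygon, stroke `#000000` → engrave (S376, F3534). Machine vertices: (280.315,33.963) → (208.461,40.799) → (178.453,106.445) → (220.301,165.255) → (292.155,158.419) → (322.163,92.773) → (280.315,33.963). Closed: final G1 returns to the first vertex.

**Shape 2** — `<polyline>` open polyline, stroke `#0000ff` → score (S527, F2321). Machine vertices: (34.143,84.918) → (232.114,200.161) → (114.156,35.192) → (126.283,188.959) → (307.242,49.679). Open path.

**Shape 3** — `<path>` closed polygon, stroke `#000000` → engrave (S376, F3534). Machine vertices: (117.471,138.196) → (233.156,133.858) → (333.286,145.699) → (117.471,138.196). Closed: final G1 returns to the first vertex.

**Shape 4** — `<polygon>` rectangle, stroke `#0000ff` → score (S527, F2321). Machine vertices: (52.179,154.274) → (182.984,154.274) → (182.984,126.080) → (52.179,126.080) → (52.179,154.274). Closed: final G1 returns to the first vertex.

G21
G90
G0 X280.315 Y33.963
M3 S376
G1 X208.461 Y40.799 F3534
G1 X178.453 Y106.445
G1 X220.301 Y165.255
G1 X292.155 Y158.419
G1 X322.163 Y92.773
G1 X280.315 Y33.963
M5
G0 X34.143 Y84.918
M3 S527
G1 X232.114 Y200.161 F2321
G1 X114.156 Y35.192
G1 X126.283 Y188.959
G1 X307.242 Y49.679
M5
G0 X117.471 Y138.196
M3 S376
G1 X233.156 Y133.858 F3534
G1 X333.286 Y145.699
G1 X117.471 Y138.196
M5
G0 X52.179 Y154.274
M3 S527
G1 X182.984 Y154.274 F2321
G1 X182.984 Y126.080
G1 X52.179 Y126.080
G1 X52.179 Y154.274
M5
G0 X0.000 Y0.000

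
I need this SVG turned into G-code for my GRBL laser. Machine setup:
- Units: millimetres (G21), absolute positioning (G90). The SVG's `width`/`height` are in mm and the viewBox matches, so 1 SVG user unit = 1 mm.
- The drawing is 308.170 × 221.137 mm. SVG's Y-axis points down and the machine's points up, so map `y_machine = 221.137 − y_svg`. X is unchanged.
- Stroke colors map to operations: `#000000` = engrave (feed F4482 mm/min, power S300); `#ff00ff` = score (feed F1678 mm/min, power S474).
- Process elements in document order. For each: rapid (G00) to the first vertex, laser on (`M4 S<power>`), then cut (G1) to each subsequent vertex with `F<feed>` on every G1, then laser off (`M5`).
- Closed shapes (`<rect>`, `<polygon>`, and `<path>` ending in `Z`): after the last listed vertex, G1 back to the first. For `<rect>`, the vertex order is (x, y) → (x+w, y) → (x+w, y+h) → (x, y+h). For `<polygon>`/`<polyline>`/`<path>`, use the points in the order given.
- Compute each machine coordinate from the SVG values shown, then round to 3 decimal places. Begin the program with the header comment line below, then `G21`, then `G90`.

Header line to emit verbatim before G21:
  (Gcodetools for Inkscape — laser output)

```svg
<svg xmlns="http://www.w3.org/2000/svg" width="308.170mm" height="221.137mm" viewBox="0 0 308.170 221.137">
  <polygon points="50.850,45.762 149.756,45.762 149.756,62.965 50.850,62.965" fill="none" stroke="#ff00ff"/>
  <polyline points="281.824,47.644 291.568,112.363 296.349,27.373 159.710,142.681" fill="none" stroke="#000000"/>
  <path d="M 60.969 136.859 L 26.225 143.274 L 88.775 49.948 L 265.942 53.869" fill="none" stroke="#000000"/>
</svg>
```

(Gcodetools for Inkscape — laser output)
G21
G90
G00 X50.850 Y175.375
M4 S474
G1 X149.756 Y175.375 F1678
G1 X149.756 Y158.172 F1678
G1 X50.850 Y158.172 F1678
G1 X50.850 Y175.375 F1678
M5
G00 X281.824 Y173.493
M4 S300
G1 X291.568 Y108.774 F4482
G1 X296.349 Y193.764 F4482
G1 X159.710 Y78.456 F4482
M5
G00 X60.969 Y84.278
M4 S300
G1 X26.225 Y77.863 F4482
G1 X88.775 Y171.189 F4482
G1 X265.942 Y167.268 F4482
M5

1 u = 1 mm; y_m = 221.137 − y.

[1] `<polygon>` rectangle, #ff00ff→score S474 F1678: (50.850,175.375) → (149.756,175.375) → (149.756,158.172) → (50.850,158.172) → (50.850,175.375) (closed)

[2] `<polyline>` open polyline, #000000→engrave S300 F4482: (281.824,173.493) → (291.568,108.774) → (296.349,193.764) → (159.710,78.456)

[3] `<path>` open polyline, #000000→engrave S300 F4482: (60.969,84.278) → (26.225,77.863) → (88.775,171.189) → (265.942,167.268)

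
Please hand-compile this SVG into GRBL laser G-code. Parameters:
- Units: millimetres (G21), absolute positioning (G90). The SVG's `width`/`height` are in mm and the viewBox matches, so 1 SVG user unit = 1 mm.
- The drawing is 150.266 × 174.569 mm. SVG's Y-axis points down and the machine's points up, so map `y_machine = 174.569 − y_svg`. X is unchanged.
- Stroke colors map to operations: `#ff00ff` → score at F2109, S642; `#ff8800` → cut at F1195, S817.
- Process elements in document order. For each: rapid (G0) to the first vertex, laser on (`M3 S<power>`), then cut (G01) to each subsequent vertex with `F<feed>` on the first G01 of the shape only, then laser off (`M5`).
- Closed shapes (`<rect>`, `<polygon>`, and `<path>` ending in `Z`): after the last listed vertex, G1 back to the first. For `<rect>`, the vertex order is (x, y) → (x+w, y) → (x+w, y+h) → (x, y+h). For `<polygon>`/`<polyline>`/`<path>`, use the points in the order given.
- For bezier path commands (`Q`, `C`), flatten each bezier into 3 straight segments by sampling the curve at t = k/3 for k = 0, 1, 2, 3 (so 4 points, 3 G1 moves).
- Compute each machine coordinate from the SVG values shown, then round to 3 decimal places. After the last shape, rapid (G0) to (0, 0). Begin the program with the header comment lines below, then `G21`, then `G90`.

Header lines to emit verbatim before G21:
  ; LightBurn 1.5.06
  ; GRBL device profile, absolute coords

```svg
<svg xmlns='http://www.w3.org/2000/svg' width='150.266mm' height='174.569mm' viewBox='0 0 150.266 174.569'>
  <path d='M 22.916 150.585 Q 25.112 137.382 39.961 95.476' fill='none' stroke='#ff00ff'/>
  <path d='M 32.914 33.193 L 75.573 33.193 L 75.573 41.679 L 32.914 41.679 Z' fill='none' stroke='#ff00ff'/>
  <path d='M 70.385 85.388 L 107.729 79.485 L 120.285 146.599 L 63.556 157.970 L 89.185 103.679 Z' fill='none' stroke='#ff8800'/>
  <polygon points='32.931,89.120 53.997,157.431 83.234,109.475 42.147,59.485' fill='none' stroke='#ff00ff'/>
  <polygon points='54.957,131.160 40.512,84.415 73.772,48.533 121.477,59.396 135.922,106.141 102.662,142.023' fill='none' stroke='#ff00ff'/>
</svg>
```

; LightBurn 1.5.06
; GRBL device profile, absolute coords
G21
G90
G0 X22.916 Y23.984
M3 S642
G01 X25.786 Y35.975 F2109
G01 X31.468 Y54.345
G01 X39.961 Y79.093
M5
G0 X32.914 Y141.376
M3 S642
G01 X75.573 Y141.376 F2109
G01 X75.573 Y132.890
G01 X32.914 Y132.890
G01 X32.914 Y141.376
M5
G0 X70.385 Y89.181
M3 S817
G01 X107.729 Y95.084 F1195
G01 X120.285 Y27.970
G01 X63.556 Y16.599
G01 X89.185 Y70.890
G01 X70.385 Y89.181
M5
G0 X32.931 Y85.449
M3 S642
G01 X53.997 Y17.138 F2109
G01 X83.234 Y65.094
G01 X42.147 Y115.084
G01 X32.931 Y85.449
M5
G0 X54.957 Y43.409
M3 S642
G01 X40.512 Y90.154 F2109
G01 X73.772 Y126.036
G01 X121.477 Y115.173
G01 X135.922 Y68.428
G01 X102.662 Y32.546
G01 X54.957 Y43.409
M5
G0 X0.000 Y0.000

1 u = 1 mm; y_m = 174.569 − y.

[1] `<path>` quadratic bezier, #ff00ff→score S642 F2109: (22.916,23.984) → (25.786,35.975) → (31.468,54.345) → (39.961,79.093)

[2] `<path>` rectangle, #ff00ff→score S642 F2109: (32.914,141.376) → (75.573,141.376) → (75.573,132.890) → (32.914,132.890) → (32.914,141.376) (closed)

[3] `<path>` closed polygon, #ff8800→cut S817 F1195: (70.385,89.181) → (107.729,95.084) → (120.285,27.970) → (63.556,16.599) → (89.185,70.890) → (70.385,89.181) (closed)

[4] `<polygon>` closed polygon, #ff00ff→score S642 F2109: (32.931,85.449) → (53.997,17.138) → (83.234,65.094) → (42.147,115.084) → (32.931,85.449) (closed)

[5] `<polygon>` regular polygon, #ff00ff→score S642 F2109: (54.957,43.409) → (40.512,90.154) → (73.772,126.036) → (121.477,115.173) → (135.922,68.428) → (102.662,32.546) → (54.957,43.409) (closed)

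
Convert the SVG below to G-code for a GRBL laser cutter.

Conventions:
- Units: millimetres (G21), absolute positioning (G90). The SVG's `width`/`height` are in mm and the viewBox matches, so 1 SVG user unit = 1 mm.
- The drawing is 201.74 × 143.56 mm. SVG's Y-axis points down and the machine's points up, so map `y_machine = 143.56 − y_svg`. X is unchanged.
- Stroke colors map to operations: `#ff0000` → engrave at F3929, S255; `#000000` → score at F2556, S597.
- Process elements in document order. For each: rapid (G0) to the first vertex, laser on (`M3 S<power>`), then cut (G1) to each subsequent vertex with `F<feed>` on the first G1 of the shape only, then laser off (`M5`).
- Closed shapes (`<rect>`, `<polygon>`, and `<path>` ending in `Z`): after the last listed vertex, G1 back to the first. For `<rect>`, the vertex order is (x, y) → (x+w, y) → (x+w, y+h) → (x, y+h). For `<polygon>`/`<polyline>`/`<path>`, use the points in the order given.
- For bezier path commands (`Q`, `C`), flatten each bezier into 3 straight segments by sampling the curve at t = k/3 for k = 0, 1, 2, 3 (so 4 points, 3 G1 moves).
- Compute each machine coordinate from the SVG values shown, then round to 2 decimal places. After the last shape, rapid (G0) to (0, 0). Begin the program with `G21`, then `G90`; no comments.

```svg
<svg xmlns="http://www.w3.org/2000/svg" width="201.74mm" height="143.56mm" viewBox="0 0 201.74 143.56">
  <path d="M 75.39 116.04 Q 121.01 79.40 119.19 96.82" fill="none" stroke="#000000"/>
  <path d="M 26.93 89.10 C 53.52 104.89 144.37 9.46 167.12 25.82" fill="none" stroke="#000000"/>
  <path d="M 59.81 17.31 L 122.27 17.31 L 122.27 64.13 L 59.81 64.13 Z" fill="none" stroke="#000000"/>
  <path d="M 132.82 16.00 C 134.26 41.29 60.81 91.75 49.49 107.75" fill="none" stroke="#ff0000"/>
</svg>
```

Since the viewBox matches the mm dimensions, user units are millimetres directly. The only transform is the Y-flip y_m = 143.56 − y_svg.

Shape 1 is a quadratic bezier drawn with `<path>`. Its stroke #000000 means score at S597, F2556. After flipping Y the toolpath is (75.39,27.52) → (100.53,45.94) → (115.13,52.35) → (119.19,46.74).

Shape 2 is a cubic bezier drawn with `<path>`. Its stroke #000000 means score at S597, F2556. After flipping Y the toolpath is (26.93,54.46) → (70.04,67.48) → (126.57,105.10) → (167.12,117.74).

Shape 3 is a rectangle drawn with `<path>`. Its stroke #000000 means score at S597, F2556. After flipping Y the toolpath is (59.81,126.25) → (122.27,126.25) → (122.27,79.43) → (59.81,79.43) → (59.81,126.25), returning to the start.

Shape 4 is a cubic bezier drawn with `<path>`. Its stroke #ff0000 means engrave at S255, F3929. After flipping Y the toolpath is (132.82,127.56) → (114.37,96.09) → (76.45,61.09) → (49.49,35.81).

G21
G90
G0 X75.39 Y27.52
M3 S597
G1 X100.53 Y45.94 F2556
G1 X115.13 Y52.35
G1 X119.19 Y46.74
M5
G0 X26.93 Y54.46
M3 S597
G1 X70.04 Y67.48 F2556
G1 X126.57 Y105.10
G1 X167.12 Y117.74
M5
G0 X59.81 Y126.25
M3 S597
G1 X122.27 Y126.25 F2556
G1 X122.27 Y79.43
G1 X59.81 Y79.43
G1 X59.81 Y126.25
M5
G0 X132.82 Y127.56
M3 S255
G1 X114.37 Y96.09 F3929
G1 X76.45 Y61.09
G1 X49.49 Y35.81
M5
G0 X0.00 Y0.00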